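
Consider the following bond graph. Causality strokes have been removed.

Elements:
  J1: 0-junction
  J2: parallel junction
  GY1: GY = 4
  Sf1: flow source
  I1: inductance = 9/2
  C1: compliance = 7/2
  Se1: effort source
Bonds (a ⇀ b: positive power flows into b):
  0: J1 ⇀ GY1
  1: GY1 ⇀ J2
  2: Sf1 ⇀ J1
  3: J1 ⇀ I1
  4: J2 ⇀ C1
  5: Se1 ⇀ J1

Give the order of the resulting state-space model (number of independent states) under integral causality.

bond 2 →Sf1  (Sf1: flow source, stroke at near end)
bond 5 →J1  (source Se1 imposes e)
bond 0 →GY1  (J1: bond 5 brought effort, rest push out)
bond 3 →I1  (common-e at J1 fixed by 5)
bond 1 →GY1  (GY1: gyrator matches bond 0)
bond 4 →J2  (only one effort-in slot at J2)

2  (C1, I1 all integral)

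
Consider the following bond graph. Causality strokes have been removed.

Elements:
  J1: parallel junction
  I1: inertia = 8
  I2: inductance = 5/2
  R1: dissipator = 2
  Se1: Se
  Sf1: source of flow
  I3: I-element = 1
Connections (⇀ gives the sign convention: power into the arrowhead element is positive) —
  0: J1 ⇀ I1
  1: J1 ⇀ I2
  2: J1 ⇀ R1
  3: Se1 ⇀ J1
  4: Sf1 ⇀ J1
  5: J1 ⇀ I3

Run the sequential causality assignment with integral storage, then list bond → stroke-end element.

b3 →J1  (source Se1 imposes e)
b4 →Sf1  (source Sf1 imposes f)
b0 →I1  (J1: bond 3 brought effort, rest push out)
b1 →I2  (common-e at J1 fixed by 3)
b2 →R1  (0-jn J1 has e-setter on 3)
b5 →I3  (J1 effort already set via bond 3)

β0 →I1
β1 →I2
β2 →R1
β3 →J1
β4 →Sf1
β5 →I3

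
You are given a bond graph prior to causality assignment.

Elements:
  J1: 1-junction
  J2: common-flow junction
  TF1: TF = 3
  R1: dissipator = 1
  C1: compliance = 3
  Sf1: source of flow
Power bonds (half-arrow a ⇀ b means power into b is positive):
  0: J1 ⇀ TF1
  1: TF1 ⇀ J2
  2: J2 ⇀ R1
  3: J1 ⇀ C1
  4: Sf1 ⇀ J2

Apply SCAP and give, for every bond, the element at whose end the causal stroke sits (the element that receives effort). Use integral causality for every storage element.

#4 →Sf1  (Sf1 fixes flow; stroke at Sf1)
#1 →J2  (1-jn J2 has f-setter on 4)
#2 →J2  (J2 flow already set via bond 4)
#0 →TF1  (TF1: transformer flips bond 1)
#3 →J1  (common-f at J1 fixed by 0)

#0 stroke at TF1
#1 stroke at J2
#2 stroke at J2
#3 stroke at J1
#4 stroke at Sf1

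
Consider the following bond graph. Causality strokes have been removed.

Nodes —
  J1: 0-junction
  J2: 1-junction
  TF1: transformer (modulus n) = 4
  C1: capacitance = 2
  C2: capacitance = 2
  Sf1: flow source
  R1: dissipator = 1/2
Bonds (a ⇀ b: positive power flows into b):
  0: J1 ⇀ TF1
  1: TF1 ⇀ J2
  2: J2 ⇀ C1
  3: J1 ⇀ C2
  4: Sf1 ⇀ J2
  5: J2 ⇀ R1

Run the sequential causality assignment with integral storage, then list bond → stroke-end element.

#4 |Sf1  (Sf1: flow source, stroke at near end)
#1 |J2  (J2 flow already set via bond 4)
#2 |J2  (common-f at J2 fixed by 4)
#5 |J2  (common-f at J2 fixed by 4)
#0 |TF1  (TF1: transformer flips bond 1)
#3 |J1  (closing 0-jn rule on J1)

b0 stroke→TF1
b1 stroke→J2
b2 stroke→J2
b3 stroke→J1
b4 stroke→Sf1
b5 stroke→J2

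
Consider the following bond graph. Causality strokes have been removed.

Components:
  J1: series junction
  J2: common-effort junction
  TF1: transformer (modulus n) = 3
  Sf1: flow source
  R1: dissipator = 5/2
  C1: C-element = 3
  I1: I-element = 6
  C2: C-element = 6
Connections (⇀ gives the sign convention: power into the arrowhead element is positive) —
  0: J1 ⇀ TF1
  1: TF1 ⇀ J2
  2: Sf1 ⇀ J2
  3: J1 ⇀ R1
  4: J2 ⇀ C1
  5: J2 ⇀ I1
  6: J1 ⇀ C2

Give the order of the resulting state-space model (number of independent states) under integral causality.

#2 →Sf1  (Sf1 (Sf) sets flow on bond)
#4 →J2  (C1 integral (e out))
#1 →TF1  (0-jn J2 has e-setter on 4)
#5 →I1  (common-e at J2 fixed by 4)
#0 →J1  (TF TF1: opposite of bond 1)
#6 →J1  (C2 integral (e out))
#3 →R1  (J1: last free bond brings flow in)

3  (C1, C2, I1 all integral)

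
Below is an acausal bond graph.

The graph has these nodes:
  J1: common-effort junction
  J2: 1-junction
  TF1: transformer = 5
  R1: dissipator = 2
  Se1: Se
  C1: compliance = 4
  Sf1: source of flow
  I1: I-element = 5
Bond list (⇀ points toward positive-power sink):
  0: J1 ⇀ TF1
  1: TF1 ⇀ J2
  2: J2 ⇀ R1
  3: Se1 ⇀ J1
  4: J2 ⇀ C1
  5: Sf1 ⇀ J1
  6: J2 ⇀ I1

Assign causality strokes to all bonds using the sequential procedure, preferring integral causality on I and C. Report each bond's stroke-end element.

b0 →TF1
b1 →J2
b2 →J2
b3 →J1
b4 →J2
b5 →Sf1
b6 →I1

#3 stroke at J1  (Se1 fixes effort; stroke away)
#5 stroke at Sf1  (Sf1 fixes flow; stroke at Sf1)
#0 stroke at TF1  (J1: bond 3 brought effort, rest push out)
#1 stroke at J2  (TF1: transformer flips bond 0)
#4 stroke at J2  (prefer integral on C1)
#6 stroke at I1  (prefer integral on I1)
#2 stroke at J2  (J2 flow already set via bond 6)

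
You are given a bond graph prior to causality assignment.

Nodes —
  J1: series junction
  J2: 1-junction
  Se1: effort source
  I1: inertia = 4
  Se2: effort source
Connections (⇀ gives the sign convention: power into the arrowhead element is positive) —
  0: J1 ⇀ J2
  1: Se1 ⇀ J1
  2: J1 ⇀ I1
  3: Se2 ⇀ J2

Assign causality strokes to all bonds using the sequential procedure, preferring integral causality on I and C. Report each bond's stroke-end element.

#1 |J1  (Se1 (Se) sets effort on bond)
#3 |J2  (Se2: effort source, stroke at far end)
#0 |J1  (only one flow-in slot at J2)
#2 |I1  (closing 1-jn rule on J1)

#0 stroke→J1
#1 stroke→J1
#2 stroke→I1
#3 stroke→J2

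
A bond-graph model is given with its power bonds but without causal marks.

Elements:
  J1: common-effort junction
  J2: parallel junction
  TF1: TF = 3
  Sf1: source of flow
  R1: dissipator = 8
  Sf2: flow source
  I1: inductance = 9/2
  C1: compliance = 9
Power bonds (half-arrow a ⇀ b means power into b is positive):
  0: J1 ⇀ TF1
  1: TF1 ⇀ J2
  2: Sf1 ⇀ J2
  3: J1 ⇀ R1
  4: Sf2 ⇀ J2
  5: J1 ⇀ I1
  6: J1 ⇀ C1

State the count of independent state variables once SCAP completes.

2  (C1, I1 all integral)

β2 stroke at Sf1  (source Sf1 imposes f)
β4 stroke at Sf2  (Sf2 fixes flow; stroke at Sf2)
β1 stroke at J2  (J2: last free bond brings effort in)
β0 stroke at TF1  (through TF1, causality passes straight; one stroke at TF1)
β5 stroke at I1  (I1: I, integral causality)
β6 stroke at J1  (prefer integral on C1)
β3 stroke at R1  (J1: bond 6 brought effort, rest push out)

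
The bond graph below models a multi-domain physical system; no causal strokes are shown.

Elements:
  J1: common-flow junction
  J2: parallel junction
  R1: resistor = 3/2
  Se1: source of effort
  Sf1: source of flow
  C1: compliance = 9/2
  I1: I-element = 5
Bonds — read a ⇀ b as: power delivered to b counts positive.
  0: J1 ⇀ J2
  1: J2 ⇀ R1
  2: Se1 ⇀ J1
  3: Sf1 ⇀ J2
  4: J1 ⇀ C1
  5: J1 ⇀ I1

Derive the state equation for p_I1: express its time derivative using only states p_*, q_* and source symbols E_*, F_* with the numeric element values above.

bond 2 stroke at J1  (Se1: effort source, stroke at far end)
bond 3 stroke at Sf1  (source Sf1 imposes f)
bond 4 stroke at J1  (C1 integral (e out))
bond 5 stroke at I1  (prefer integral on I1)
bond 0 stroke at J1  (common-f at J1 fixed by 5)
bond 1 stroke at J2  (J2 needs exactly one e-in)

dp_I1/dt = E_Se1 - 3*F_Sf1/2 - 3*p_I1/10 - 2*q_C1/9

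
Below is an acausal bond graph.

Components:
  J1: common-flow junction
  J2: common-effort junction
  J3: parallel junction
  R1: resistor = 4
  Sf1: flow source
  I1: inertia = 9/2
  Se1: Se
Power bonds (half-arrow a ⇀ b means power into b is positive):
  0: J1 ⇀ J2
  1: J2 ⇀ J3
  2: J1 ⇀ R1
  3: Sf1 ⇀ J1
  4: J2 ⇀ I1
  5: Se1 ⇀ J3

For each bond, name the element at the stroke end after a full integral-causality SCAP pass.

b0 |J1
b1 |J2
b2 |J1
b3 |Sf1
b4 |I1
b5 |J3

#3 →Sf1  (Sf1: flow source, stroke at near end)
#5 →J3  (Se1 fixes effort; stroke away)
#0 →J1  (common-f at J1 fixed by 3)
#2 →J1  (J1 flow already set via bond 3)
#1 →J2  (J3 effort already set via bond 5)
#4 →I1  (0-jn J2 has e-setter on 1)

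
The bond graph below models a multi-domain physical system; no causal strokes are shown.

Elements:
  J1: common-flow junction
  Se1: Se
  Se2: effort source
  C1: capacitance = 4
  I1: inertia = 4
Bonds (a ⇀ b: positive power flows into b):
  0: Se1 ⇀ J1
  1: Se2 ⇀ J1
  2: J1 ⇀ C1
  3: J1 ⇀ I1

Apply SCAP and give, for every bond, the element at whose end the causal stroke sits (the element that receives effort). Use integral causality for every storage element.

β0 →J1
β1 →J1
β2 →J1
β3 →I1

b0 stroke→J1  (Se1 (Se) sets effort on bond)
b1 stroke→J1  (Se2 (Se) sets effort on bond)
b2 stroke→J1  (C1 outputs effort q/C1)
b3 stroke→I1  (J1 needs exactly one f-in)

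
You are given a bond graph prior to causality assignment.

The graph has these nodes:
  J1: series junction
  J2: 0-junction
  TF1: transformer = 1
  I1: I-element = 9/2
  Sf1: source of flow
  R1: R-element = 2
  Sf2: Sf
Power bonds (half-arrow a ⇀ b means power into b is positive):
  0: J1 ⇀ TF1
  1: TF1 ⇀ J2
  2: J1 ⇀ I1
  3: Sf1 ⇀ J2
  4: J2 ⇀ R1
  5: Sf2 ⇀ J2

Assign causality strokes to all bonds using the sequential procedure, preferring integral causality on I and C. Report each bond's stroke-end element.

bond 3 stroke at Sf1  (source Sf1 imposes f)
bond 5 stroke at Sf2  (Sf2: flow source, stroke at near end)
bond 2 stroke at I1  (I1 outputs flow p/I1)
bond 0 stroke at J1  (J1 flow already set via bond 2)
bond 1 stroke at TF1  (TF1: transformer flips bond 0)
bond 4 stroke at J2  (closing 0-jn rule on J2)

β0 stroke→J1
β1 stroke→TF1
β2 stroke→I1
β3 stroke→Sf1
β4 stroke→J2
β5 stroke→Sf2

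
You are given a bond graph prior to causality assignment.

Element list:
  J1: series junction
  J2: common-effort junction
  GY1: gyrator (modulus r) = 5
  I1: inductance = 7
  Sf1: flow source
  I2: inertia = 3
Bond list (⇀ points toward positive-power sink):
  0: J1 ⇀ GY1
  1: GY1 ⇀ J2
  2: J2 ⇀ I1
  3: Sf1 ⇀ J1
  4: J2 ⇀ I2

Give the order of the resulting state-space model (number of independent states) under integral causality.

2  (I1, I2 all integral)

β3 stroke at Sf1  (Sf1: flow source, stroke at near end)
β0 stroke at J1  (1-jn J1 has f-setter on 3)
β1 stroke at J2  (GY1: gyrator matches bond 0)
β2 stroke at I1  (J2: bond 1 brought effort, rest push out)
β4 stroke at I2  (J2 effort already set via bond 1)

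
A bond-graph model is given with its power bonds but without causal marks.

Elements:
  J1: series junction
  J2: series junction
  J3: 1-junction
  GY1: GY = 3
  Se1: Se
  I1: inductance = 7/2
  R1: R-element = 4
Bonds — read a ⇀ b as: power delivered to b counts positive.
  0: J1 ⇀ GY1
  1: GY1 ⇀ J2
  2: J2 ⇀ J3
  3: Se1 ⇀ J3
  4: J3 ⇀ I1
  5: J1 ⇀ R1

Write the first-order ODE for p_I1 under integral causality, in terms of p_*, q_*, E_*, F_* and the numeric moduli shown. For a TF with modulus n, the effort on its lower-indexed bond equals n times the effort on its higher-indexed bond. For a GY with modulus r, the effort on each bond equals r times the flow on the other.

#3 →J3  (source Se1 imposes e)
#4 →I1  (I1 outputs flow p/I1)
#2 →J3  (1-jn J3 has f-setter on 4)
#1 →J2  (1-jn J2 has f-setter on 2)
#0 →J1  (GY GY1: same side as bond 1)
#5 →R1  (J1 needs exactly one f-in)

dp_I1/dt = E_Se1 - 9*p_I1/14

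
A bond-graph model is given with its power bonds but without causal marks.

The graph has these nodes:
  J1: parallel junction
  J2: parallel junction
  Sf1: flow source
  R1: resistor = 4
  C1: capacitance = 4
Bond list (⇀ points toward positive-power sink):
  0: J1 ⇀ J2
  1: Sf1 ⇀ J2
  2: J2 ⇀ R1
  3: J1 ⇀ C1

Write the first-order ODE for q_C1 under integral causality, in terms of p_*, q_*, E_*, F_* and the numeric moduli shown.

b1 stroke→Sf1  (source Sf1 imposes f)
b3 stroke→J1  (prefer integral on C1)
b0 stroke→J2  (J1 effort already set via bond 3)
b2 stroke→R1  (common-e at J2 fixed by 0)

dq_C1/dt = F_Sf1 - q_C1/16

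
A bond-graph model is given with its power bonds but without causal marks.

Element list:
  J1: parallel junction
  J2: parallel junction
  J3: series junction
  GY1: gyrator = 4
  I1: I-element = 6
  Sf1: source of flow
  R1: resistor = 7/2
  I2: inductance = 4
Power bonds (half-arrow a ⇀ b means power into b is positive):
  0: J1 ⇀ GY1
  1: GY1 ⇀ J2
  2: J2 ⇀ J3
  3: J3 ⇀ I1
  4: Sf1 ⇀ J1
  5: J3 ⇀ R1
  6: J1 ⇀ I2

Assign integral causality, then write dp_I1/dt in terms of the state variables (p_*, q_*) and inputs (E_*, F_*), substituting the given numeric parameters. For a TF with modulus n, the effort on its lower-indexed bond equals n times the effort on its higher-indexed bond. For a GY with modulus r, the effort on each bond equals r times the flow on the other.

dp_I1/dt = 4*F_Sf1 - 7*p_I1/12 - p_I2

bond 4 stroke at Sf1  (Sf1: flow source, stroke at near end)
bond 3 stroke at I1  (I1 outputs flow p/I1)
bond 2 stroke at J3  (J3 flow already set via bond 3)
bond 5 stroke at J3  (J3 flow already set via bond 3)
bond 1 stroke at J2  (only one effort-in slot at J2)
bond 0 stroke at J1  (GY1: gyrator matches bond 1)
bond 6 stroke at I2  (0-jn J1 has e-setter on 0)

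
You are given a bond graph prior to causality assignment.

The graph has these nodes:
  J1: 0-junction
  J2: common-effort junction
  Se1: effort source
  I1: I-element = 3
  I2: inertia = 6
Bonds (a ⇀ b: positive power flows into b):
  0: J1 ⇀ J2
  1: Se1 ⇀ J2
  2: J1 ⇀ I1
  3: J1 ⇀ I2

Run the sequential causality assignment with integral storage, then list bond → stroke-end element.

#0 stroke→J1
#1 stroke→J2
#2 stroke→I1
#3 stroke→I2

#1 →J2  (Se1 (Se) sets effort on bond)
#0 →J1  (common-e at J2 fixed by 1)
#2 →I1  (J1: bond 0 brought effort, rest push out)
#3 →I2  (J1 effort already set via bond 0)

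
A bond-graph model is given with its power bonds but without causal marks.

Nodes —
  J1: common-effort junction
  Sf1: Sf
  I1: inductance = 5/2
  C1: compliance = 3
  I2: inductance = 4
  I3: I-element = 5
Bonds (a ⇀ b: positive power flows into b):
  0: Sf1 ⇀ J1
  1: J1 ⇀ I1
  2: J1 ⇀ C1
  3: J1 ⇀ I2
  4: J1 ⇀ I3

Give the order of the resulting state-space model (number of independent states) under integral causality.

#0 stroke→Sf1  (Sf1 (Sf) sets flow on bond)
#1 stroke→I1  (I1 outputs flow p/I1)
#2 stroke→J1  (C1: C, integral causality)
#3 stroke→I2  (J1: bond 2 brought effort, rest push out)
#4 stroke→I3  (J1 effort already set via bond 2)

4  (C1, I1, I2, I3 all integral)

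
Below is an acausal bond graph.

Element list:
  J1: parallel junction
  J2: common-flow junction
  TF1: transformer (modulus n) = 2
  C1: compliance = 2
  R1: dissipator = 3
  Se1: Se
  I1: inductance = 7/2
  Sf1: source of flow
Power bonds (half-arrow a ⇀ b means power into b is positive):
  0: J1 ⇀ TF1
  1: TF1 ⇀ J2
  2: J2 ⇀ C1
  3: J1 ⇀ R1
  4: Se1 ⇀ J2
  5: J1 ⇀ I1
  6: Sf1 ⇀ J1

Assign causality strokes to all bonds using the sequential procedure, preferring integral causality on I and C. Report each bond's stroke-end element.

β4 |J2  (Se1 (Se) sets effort on bond)
β6 |Sf1  (source Sf1 imposes f)
β2 |J2  (C1 outputs effort q/C1)
β1 |TF1  (J2 needs exactly one f-in)
β0 |J1  (TF1: transformer flips bond 1)
β3 |R1  (common-e at J1 fixed by 0)
β5 |I1  (J1: bond 0 brought effort, rest push out)

β0 |J1
β1 |TF1
β2 |J2
β3 |R1
β4 |J2
β5 |I1
β6 |Sf1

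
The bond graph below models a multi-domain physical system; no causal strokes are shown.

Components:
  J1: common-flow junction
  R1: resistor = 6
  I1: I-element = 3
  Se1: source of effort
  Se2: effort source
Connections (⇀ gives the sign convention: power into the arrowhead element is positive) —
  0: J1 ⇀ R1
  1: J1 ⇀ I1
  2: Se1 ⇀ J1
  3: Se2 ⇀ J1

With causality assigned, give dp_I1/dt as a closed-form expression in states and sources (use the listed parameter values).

dp_I1/dt = E_Se1 + E_Se2 - 2*p_I1

β2 →J1  (Se1 (Se) sets effort on bond)
β3 →J1  (source Se2 imposes e)
β1 →I1  (I1: I, integral causality)
β0 →J1  (J1: bond 1 brought flow, rest push out)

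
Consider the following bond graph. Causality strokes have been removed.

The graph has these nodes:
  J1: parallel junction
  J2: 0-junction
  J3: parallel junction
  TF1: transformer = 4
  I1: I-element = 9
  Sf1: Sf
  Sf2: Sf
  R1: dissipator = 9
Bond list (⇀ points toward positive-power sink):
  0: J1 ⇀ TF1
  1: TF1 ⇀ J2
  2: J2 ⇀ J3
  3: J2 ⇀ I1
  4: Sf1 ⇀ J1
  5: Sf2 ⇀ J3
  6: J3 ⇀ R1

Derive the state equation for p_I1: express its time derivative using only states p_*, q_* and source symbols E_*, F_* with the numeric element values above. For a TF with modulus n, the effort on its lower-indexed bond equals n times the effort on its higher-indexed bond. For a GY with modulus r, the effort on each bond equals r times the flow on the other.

dp_I1/dt = 36*F_Sf1 + 9*F_Sf2 - p_I1

β4 |Sf1  (source Sf1 imposes f)
β5 |Sf2  (source Sf2 imposes f)
β0 |J1  (J1: last free bond brings effort in)
β1 |TF1  (TF1: transformer flips bond 0)
β3 |I1  (prefer integral on I1)
β2 |J2  (closing 0-jn rule on J2)
β6 |J3  (only one effort-in slot at J3)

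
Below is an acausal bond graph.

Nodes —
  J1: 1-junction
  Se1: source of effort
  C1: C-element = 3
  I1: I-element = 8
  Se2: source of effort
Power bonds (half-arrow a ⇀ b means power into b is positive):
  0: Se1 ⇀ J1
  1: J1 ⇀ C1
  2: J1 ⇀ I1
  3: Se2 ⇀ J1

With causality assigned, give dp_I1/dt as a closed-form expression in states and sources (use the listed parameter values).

dp_I1/dt = E_Se1 + E_Se2 - q_C1/3

#0 |J1  (source Se1 imposes e)
#3 |J1  (Se2: effort source, stroke at far end)
#1 |J1  (C1: C, integral causality)
#2 |I1  (J1 needs exactly one f-in)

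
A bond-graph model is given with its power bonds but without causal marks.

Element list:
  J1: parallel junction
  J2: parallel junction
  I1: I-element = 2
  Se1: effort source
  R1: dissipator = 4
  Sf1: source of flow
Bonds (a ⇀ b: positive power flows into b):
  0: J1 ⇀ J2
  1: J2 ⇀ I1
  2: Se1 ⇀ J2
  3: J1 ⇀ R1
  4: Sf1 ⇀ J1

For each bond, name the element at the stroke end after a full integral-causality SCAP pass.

bond 0 stroke at J1
bond 1 stroke at I1
bond 2 stroke at J2
bond 3 stroke at R1
bond 4 stroke at Sf1

bond 2 stroke at J2  (Se1: effort source, stroke at far end)
bond 4 stroke at Sf1  (Sf1: flow source, stroke at near end)
bond 0 stroke at J1  (J2 effort already set via bond 2)
bond 1 stroke at I1  (common-e at J2 fixed by 2)
bond 3 stroke at R1  (J1: bond 0 brought effort, rest push out)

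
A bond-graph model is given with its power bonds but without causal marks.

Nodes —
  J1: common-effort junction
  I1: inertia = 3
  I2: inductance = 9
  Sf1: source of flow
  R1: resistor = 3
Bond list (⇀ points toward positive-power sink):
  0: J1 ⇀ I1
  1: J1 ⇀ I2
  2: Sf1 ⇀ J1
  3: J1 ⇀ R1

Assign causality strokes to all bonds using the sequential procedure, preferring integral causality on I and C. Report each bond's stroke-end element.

bond 2 |Sf1  (Sf1 (Sf) sets flow on bond)
bond 0 |I1  (I1: I, integral causality)
bond 1 |I2  (I2 integral (f out))
bond 3 |J1  (J1: last free bond brings effort in)

#0 →I1
#1 →I2
#2 →Sf1
#3 →J1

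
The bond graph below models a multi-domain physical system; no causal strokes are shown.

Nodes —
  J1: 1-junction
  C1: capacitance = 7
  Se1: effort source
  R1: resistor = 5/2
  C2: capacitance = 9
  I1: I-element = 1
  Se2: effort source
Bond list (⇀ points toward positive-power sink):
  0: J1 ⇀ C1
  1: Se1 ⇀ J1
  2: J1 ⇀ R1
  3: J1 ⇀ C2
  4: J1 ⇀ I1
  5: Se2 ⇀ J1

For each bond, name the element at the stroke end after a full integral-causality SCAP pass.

b0 stroke→J1
b1 stroke→J1
b2 stroke→J1
b3 stroke→J1
b4 stroke→I1
b5 stroke→J1

#1 stroke→J1  (Se1: effort source, stroke at far end)
#5 stroke→J1  (Se2 (Se) sets effort on bond)
#0 stroke→J1  (C1 outputs effort q/C1)
#3 stroke→J1  (prefer integral on C2)
#4 stroke→I1  (I1 integral (f out))
#2 stroke→J1  (J1 flow already set via bond 4)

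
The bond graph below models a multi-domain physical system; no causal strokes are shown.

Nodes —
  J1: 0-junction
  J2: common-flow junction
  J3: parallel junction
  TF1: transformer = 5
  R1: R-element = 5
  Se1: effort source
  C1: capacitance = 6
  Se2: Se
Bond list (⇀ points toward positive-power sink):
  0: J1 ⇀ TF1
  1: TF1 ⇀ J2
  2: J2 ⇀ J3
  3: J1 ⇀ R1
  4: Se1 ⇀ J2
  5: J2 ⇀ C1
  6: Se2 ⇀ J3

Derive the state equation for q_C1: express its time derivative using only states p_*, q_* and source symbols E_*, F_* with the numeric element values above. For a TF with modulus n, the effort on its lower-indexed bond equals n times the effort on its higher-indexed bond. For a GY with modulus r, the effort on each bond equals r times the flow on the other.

bond 4 stroke→J2  (Se1 fixes effort; stroke away)
bond 6 stroke→J3  (source Se2 imposes e)
bond 2 stroke→J2  (common-e at J3 fixed by 6)
bond 5 stroke→J2  (C1: C, integral causality)
bond 1 stroke→TF1  (only one flow-in slot at J2)
bond 0 stroke→J1  (TF1 one-in-one-out from 1)
bond 3 stroke→R1  (0-jn J1 has e-setter on 0)

dq_C1/dt = 5*E_Se1 - 5*E_Se2 - 5*q_C1/6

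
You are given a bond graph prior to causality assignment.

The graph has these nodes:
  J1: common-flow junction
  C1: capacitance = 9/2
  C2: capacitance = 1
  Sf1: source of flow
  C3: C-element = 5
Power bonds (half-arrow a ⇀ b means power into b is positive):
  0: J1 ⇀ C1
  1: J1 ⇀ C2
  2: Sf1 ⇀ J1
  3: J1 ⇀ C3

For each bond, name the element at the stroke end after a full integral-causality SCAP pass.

#0 stroke at J1
#1 stroke at J1
#2 stroke at Sf1
#3 stroke at J1

#2 →Sf1  (source Sf1 imposes f)
#0 →J1  (1-jn J1 has f-setter on 2)
#1 →J1  (J1: bond 2 brought flow, rest push out)
#3 →J1  (J1: bond 2 brought flow, rest push out)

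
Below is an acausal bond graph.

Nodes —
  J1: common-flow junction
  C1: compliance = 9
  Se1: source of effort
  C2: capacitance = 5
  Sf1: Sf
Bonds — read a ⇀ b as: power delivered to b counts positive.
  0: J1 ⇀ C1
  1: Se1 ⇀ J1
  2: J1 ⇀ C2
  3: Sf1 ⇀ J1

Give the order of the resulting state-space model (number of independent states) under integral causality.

2  (C1, C2 all integral)

#1 stroke→J1  (Se1 (Se) sets effort on bond)
#3 stroke→Sf1  (Sf1: flow source, stroke at near end)
#0 stroke→J1  (1-jn J1 has f-setter on 3)
#2 stroke→J1  (J1: bond 3 brought flow, rest push out)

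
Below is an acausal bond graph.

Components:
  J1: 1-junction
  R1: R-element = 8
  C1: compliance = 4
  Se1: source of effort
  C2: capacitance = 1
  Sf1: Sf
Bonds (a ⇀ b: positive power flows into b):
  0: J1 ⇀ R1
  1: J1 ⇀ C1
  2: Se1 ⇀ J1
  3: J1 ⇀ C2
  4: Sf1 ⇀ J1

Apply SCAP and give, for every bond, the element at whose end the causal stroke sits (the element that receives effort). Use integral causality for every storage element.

β0 stroke→J1
β1 stroke→J1
β2 stroke→J1
β3 stroke→J1
β4 stroke→Sf1

β2 →J1  (Se1: effort source, stroke at far end)
β4 →Sf1  (Sf1 (Sf) sets flow on bond)
β0 →J1  (common-f at J1 fixed by 4)
β1 →J1  (1-jn J1 has f-setter on 4)
β3 →J1  (J1 flow already set via bond 4)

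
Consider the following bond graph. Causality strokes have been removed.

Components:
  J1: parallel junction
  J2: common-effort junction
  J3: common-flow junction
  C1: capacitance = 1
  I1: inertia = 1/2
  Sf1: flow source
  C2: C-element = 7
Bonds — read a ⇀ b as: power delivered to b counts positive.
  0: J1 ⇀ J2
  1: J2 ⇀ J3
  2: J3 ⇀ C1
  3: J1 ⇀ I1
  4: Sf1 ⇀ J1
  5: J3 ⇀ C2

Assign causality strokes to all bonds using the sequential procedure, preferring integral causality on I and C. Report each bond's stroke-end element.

b0 stroke at J1
b1 stroke at J2
b2 stroke at J3
b3 stroke at I1
b4 stroke at Sf1
b5 stroke at J3

bond 4 stroke at Sf1  (Sf1: flow source, stroke at near end)
bond 2 stroke at J3  (C1: C, integral causality)
bond 3 stroke at I1  (I1 integral (f out))
bond 0 stroke at J1  (J1 needs exactly one e-in)
bond 1 stroke at J2  (J2 needs exactly one e-in)
bond 5 stroke at J3  (J3: bond 1 brought flow, rest push out)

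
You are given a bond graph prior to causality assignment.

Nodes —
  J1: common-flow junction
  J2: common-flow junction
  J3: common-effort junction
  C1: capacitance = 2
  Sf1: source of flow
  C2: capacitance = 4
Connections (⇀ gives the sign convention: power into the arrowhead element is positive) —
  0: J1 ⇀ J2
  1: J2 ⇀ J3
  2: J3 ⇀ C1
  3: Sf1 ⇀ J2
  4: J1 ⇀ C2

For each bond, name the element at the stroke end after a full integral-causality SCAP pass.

#0 |J2
#1 |J2
#2 |J3
#3 |Sf1
#4 |J1

#3 stroke→Sf1  (Sf1 (Sf) sets flow on bond)
#0 stroke→J2  (1-jn J2 has f-setter on 3)
#1 stroke→J2  (J2: bond 3 brought flow, rest push out)
#2 stroke→J3  (closing 0-jn rule on J3)
#4 stroke→J1  (J1 flow already set via bond 0)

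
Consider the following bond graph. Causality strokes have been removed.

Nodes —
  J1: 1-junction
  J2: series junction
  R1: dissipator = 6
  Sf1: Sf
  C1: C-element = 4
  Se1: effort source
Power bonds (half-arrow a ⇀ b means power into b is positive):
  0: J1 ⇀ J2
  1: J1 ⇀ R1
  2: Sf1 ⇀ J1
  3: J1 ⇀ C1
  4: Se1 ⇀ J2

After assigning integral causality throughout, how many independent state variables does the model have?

1  (C1 all integral)

bond 2 →Sf1  (source Sf1 imposes f)
bond 4 →J2  (source Se1 imposes e)
bond 0 →J1  (common-f at J1 fixed by 2)
bond 1 →J1  (J1 flow already set via bond 2)
bond 3 →J1  (J1: bond 2 brought flow, rest push out)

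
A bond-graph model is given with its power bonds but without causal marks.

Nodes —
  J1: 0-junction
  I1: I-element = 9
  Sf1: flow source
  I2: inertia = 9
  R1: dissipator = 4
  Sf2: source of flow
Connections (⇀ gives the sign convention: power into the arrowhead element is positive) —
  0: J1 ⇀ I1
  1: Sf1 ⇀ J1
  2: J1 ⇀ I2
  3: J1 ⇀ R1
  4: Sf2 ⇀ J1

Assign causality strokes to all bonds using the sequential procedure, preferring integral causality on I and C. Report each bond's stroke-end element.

#1 stroke→Sf1  (Sf1: flow source, stroke at near end)
#4 stroke→Sf2  (Sf2: flow source, stroke at near end)
#0 stroke→I1  (I1 outputs flow p/I1)
#2 stroke→I2  (I2: I, integral causality)
#3 stroke→J1  (J1: last free bond brings effort in)

β0 →I1
β1 →Sf1
β2 →I2
β3 →J1
β4 →Sf2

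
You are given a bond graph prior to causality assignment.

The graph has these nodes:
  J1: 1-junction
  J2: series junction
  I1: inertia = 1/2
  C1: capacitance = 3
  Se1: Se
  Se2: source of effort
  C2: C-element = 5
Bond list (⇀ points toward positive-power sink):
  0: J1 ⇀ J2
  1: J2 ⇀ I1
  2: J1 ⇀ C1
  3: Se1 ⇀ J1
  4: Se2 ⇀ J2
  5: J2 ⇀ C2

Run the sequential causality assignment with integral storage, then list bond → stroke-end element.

bond 3 |J1  (Se1: effort source, stroke at far end)
bond 4 |J2  (Se2 fixes effort; stroke away)
bond 1 |I1  (I1 outputs flow p/I1)
bond 0 |J2  (J2: bond 1 brought flow, rest push out)
bond 5 |J2  (common-f at J2 fixed by 1)
bond 2 |J1  (common-f at J1 fixed by 0)

bond 0 stroke at J2
bond 1 stroke at I1
bond 2 stroke at J1
bond 3 stroke at J1
bond 4 stroke at J2
bond 5 stroke at J2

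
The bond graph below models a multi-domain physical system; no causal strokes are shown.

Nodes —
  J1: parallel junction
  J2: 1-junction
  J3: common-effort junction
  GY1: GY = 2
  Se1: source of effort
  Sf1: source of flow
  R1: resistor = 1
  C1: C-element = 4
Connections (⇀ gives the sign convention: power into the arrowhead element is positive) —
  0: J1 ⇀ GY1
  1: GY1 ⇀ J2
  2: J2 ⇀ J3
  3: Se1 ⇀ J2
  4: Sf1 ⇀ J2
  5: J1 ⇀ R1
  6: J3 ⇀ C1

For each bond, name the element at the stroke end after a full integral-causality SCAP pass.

#0 stroke→J1
#1 stroke→J2
#2 stroke→J2
#3 stroke→J2
#4 stroke→Sf1
#5 stroke→R1
#6 stroke→J3

bond 3 stroke at J2  (Se1 (Se) sets effort on bond)
bond 4 stroke at Sf1  (Sf1: flow source, stroke at near end)
bond 1 stroke at J2  (J2 flow already set via bond 4)
bond 2 stroke at J2  (1-jn J2 has f-setter on 4)
bond 6 stroke at J3  (closing 0-jn rule on J3)
bond 0 stroke at J1  (through GY1, causality inverts; strokes same side of GY1)
bond 5 stroke at R1  (J1 effort already set via bond 0)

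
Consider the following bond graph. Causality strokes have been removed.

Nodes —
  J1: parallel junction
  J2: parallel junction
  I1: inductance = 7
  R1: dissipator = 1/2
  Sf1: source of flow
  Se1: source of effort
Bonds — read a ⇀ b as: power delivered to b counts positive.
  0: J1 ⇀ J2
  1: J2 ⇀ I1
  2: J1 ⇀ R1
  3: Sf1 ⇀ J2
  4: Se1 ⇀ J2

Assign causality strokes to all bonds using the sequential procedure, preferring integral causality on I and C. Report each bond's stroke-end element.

β0 |J1
β1 |I1
β2 |R1
β3 |Sf1
β4 |J2

β3 →Sf1  (Sf1 fixes flow; stroke at Sf1)
β4 →J2  (Se1 (Se) sets effort on bond)
β0 →J1  (J2: bond 4 brought effort, rest push out)
β1 →I1  (common-e at J2 fixed by 4)
β2 →R1  (common-e at J1 fixed by 0)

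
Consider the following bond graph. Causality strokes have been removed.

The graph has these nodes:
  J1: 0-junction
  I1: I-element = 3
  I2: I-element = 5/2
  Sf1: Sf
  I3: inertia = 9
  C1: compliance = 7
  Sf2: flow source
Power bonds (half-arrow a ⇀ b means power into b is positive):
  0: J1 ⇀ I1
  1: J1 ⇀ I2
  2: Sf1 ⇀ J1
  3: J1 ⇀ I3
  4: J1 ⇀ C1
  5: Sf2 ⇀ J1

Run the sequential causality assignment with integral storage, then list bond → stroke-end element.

#0 stroke→I1
#1 stroke→I2
#2 stroke→Sf1
#3 stroke→I3
#4 stroke→J1
#5 stroke→Sf2

bond 2 stroke at Sf1  (Sf1 (Sf) sets flow on bond)
bond 5 stroke at Sf2  (Sf2: flow source, stroke at near end)
bond 0 stroke at I1  (I1 integral (f out))
bond 1 stroke at I2  (prefer integral on I2)
bond 3 stroke at I3  (prefer integral on I3)
bond 4 stroke at J1  (only one effort-in slot at J1)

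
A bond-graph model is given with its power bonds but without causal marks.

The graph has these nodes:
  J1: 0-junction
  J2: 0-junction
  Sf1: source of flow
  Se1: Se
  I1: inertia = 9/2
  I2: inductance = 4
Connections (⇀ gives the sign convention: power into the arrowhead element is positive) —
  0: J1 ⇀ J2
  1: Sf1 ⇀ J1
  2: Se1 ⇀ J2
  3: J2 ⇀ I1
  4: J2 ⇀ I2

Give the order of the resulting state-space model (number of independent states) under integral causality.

b1 stroke→Sf1  (Sf1 (Sf) sets flow on bond)
b2 stroke→J2  (Se1 (Se) sets effort on bond)
b0 stroke→J1  (closing 0-jn rule on J1)
b3 stroke→I1  (common-e at J2 fixed by 2)
b4 stroke→I2  (common-e at J2 fixed by 2)

2  (I1, I2 all integral)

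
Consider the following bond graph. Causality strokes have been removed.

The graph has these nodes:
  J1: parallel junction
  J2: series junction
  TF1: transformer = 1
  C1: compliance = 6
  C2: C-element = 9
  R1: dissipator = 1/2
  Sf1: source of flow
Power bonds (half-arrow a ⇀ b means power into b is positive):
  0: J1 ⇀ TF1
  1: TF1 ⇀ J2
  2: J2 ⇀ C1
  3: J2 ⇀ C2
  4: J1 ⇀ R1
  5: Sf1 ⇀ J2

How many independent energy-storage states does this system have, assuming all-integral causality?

2  (C1, C2 all integral)

bond 5 stroke at Sf1  (source Sf1 imposes f)
bond 1 stroke at J2  (J2 flow already set via bond 5)
bond 2 stroke at J2  (common-f at J2 fixed by 5)
bond 3 stroke at J2  (common-f at J2 fixed by 5)
bond 0 stroke at TF1  (TF1: transformer flips bond 1)
bond 4 stroke at J1  (closing 0-jn rule on J1)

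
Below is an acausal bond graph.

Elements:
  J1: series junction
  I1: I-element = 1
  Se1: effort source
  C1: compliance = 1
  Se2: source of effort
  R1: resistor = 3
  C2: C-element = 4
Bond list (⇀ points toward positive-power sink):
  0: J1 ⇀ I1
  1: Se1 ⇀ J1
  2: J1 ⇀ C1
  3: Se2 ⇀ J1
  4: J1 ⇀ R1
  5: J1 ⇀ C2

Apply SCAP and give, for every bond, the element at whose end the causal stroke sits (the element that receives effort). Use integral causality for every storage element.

bond 0 →I1
bond 1 →J1
bond 2 →J1
bond 3 →J1
bond 4 →J1
bond 5 →J1

β1 →J1  (Se1 (Se) sets effort on bond)
β3 →J1  (Se2 fixes effort; stroke away)
β0 →I1  (I1: I, integral causality)
β2 →J1  (common-f at J1 fixed by 0)
β4 →J1  (1-jn J1 has f-setter on 0)
β5 →J1  (J1 flow already set via bond 0)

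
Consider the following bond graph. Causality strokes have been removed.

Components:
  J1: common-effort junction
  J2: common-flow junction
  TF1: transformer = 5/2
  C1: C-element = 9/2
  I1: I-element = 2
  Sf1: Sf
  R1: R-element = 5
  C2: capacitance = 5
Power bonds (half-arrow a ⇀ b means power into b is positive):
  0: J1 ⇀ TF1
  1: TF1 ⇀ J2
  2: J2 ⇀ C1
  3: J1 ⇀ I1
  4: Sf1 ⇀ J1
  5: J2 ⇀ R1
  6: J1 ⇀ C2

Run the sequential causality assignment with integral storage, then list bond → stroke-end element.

β4 stroke→Sf1  (source Sf1 imposes f)
β2 stroke→J2  (C1 outputs effort q/C1)
β3 stroke→I1  (I1 integral (f out))
β6 stroke→J1  (prefer integral on C2)
β0 stroke→TF1  (common-e at J1 fixed by 6)
β1 stroke→J2  (through TF1, causality passes straight; one stroke at TF1)
β5 stroke→R1  (only one flow-in slot at J2)

β0 |TF1
β1 |J2
β2 |J2
β3 |I1
β4 |Sf1
β5 |R1
β6 |J1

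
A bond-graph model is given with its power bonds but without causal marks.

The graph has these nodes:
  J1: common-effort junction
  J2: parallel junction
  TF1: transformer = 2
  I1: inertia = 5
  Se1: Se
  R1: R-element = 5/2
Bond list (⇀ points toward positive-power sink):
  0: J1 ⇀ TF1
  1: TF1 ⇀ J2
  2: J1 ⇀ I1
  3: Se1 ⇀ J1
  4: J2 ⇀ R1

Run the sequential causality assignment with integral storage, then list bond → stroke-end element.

bond 3 stroke at J1  (source Se1 imposes e)
bond 0 stroke at TF1  (0-jn J1 has e-setter on 3)
bond 2 stroke at I1  (J1 effort already set via bond 3)
bond 1 stroke at J2  (TF1 one-in-one-out from 0)
bond 4 stroke at R1  (0-jn J2 has e-setter on 1)

β0 stroke→TF1
β1 stroke→J2
β2 stroke→I1
β3 stroke→J1
β4 stroke→R1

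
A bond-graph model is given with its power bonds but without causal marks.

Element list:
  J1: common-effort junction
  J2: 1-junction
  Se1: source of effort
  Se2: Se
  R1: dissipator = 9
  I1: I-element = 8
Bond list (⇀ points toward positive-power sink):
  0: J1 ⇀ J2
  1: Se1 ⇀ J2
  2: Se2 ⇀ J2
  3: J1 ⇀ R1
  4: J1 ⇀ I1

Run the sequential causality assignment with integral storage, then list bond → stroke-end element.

b1 |J2  (Se1: effort source, stroke at far end)
b2 |J2  (source Se2 imposes e)
b0 |J1  (only one flow-in slot at J2)
b3 |R1  (common-e at J1 fixed by 0)
b4 |I1  (J1 effort already set via bond 0)

#0 →J1
#1 →J2
#2 →J2
#3 →R1
#4 →I1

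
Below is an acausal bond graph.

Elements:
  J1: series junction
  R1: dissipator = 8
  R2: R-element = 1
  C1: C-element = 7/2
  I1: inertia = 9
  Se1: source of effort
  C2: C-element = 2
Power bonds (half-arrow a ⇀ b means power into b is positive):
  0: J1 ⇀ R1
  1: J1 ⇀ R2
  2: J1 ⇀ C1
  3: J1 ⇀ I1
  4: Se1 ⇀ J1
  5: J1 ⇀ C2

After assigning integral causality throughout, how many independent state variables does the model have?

3  (C1, C2, I1 all integral)

β4 |J1  (Se1 fixes effort; stroke away)
β2 |J1  (C1: C, integral causality)
β3 |I1  (I1 integral (f out))
β0 |J1  (common-f at J1 fixed by 3)
β1 |J1  (common-f at J1 fixed by 3)
β5 |J1  (J1: bond 3 brought flow, rest push out)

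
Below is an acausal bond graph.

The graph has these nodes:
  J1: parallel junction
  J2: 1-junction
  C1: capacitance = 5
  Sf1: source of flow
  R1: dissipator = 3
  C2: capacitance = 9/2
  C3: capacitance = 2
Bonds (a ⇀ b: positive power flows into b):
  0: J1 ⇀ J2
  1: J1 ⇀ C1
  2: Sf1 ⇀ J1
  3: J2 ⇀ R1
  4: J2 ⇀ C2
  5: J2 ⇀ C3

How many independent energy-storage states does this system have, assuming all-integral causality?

3  (C1, C2, C3 all integral)

β2 stroke at Sf1  (Sf1: flow source, stroke at near end)
β1 stroke at J1  (prefer integral on C1)
β0 stroke at J2  (J1 effort already set via bond 1)
β4 stroke at J2  (C2 integral (e out))
β5 stroke at J2  (C3: C, integral causality)
β3 stroke at R1  (J2 needs exactly one f-in)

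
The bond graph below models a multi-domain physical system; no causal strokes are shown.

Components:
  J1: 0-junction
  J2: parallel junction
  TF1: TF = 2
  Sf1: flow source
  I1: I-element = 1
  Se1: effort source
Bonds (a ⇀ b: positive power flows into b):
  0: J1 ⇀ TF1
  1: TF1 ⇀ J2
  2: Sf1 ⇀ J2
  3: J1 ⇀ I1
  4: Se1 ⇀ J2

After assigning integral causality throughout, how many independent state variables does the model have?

bond 2 →Sf1  (source Sf1 imposes f)
bond 4 →J2  (Se1 fixes effort; stroke away)
bond 1 →TF1  (common-e at J2 fixed by 4)
bond 0 →J1  (TF1: transformer flips bond 1)
bond 3 →I1  (0-jn J1 has e-setter on 0)

1  (I1 all integral)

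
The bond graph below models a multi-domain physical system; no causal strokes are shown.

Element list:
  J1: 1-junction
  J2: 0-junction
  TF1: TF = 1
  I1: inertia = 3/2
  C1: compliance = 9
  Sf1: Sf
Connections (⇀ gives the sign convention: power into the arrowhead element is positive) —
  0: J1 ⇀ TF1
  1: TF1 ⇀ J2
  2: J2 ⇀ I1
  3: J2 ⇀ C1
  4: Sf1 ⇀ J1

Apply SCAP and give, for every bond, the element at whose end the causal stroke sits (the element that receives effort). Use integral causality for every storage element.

β0 |J1
β1 |TF1
β2 |I1
β3 |J2
β4 |Sf1

#4 →Sf1  (Sf1 fixes flow; stroke at Sf1)
#0 →J1  (1-jn J1 has f-setter on 4)
#1 →TF1  (TF1: transformer flips bond 0)
#2 →I1  (I1 integral (f out))
#3 →J2  (J2: last free bond brings effort in)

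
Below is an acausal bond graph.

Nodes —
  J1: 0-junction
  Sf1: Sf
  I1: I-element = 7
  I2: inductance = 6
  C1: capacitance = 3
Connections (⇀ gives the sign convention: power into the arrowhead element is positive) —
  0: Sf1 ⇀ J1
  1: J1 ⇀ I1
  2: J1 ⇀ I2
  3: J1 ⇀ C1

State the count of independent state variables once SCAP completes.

3  (C1, I1, I2 all integral)

β0 |Sf1  (Sf1: flow source, stroke at near end)
β1 |I1  (I1 outputs flow p/I1)
β2 |I2  (I2 outputs flow p/I2)
β3 |J1  (only one effort-in slot at J1)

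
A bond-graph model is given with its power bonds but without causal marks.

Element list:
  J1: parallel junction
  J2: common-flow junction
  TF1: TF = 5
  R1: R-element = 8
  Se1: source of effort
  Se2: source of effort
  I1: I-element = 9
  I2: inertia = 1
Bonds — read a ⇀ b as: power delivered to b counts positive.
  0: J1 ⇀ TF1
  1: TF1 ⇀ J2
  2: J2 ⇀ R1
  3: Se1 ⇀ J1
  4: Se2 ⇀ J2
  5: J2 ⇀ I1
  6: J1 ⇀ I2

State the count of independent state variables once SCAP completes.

b3 stroke at J1  (Se1 fixes effort; stroke away)
b4 stroke at J2  (Se2 fixes effort; stroke away)
b0 stroke at TF1  (J1 effort already set via bond 3)
b6 stroke at I2  (J1 effort already set via bond 3)
b1 stroke at J2  (TF TF1: opposite of bond 0)
b5 stroke at I1  (I1 integral (f out))
b2 stroke at J2  (1-jn J2 has f-setter on 5)

2  (I1, I2 all integral)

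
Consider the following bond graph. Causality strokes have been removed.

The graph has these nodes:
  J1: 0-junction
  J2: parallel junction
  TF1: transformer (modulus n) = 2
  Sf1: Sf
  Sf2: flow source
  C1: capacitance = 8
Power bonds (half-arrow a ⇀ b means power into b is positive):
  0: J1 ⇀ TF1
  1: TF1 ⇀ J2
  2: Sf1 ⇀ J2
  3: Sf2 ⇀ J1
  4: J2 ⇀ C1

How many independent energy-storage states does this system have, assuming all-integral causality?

1  (C1 all integral)

b2 →Sf1  (Sf1: flow source, stroke at near end)
b3 →Sf2  (Sf2 fixes flow; stroke at Sf2)
b0 →J1  (only one effort-in slot at J1)
b1 →TF1  (TF1 one-in-one-out from 0)
b4 →J2  (J2 needs exactly one e-in)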